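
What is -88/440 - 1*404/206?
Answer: -1113/515 ≈ -2.1612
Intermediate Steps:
-88/440 - 1*404/206 = -88*1/440 - 404*1/206 = -1/5 - 202/103 = -1113/515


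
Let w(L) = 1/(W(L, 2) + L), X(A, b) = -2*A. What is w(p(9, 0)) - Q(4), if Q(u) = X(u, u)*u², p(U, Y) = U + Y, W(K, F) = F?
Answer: 1409/11 ≈ 128.09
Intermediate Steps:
w(L) = 1/(2 + L)
Q(u) = -2*u³ (Q(u) = (-2*u)*u² = -2*u³)
w(p(9, 0)) - Q(4) = 1/(2 + (9 + 0)) - (-2)*4³ = 1/(2 + 9) - (-2)*64 = 1/11 - 1*(-128) = 1/11 + 128 = 1409/11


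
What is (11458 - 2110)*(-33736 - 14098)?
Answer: -447152232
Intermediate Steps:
(11458 - 2110)*(-33736 - 14098) = 9348*(-47834) = -447152232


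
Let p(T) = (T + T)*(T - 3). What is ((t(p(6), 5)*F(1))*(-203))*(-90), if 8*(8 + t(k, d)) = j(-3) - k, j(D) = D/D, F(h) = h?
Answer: -904365/4 ≈ -2.2609e+5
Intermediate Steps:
j(D) = 1
p(T) = 2*T*(-3 + T) (p(T) = (2*T)*(-3 + T) = 2*T*(-3 + T))
t(k, d) = -63/8 - k/8 (t(k, d) = -8 + (1 - k)/8 = -8 + (⅛ - k/8) = -63/8 - k/8)
((t(p(6), 5)*F(1))*(-203))*(-90) = (((-63/8 - 6*(-3 + 6)/4)*1)*(-203))*(-90) = (((-63/8 - 6*3/4)*1)*(-203))*(-90) = (((-63/8 - ⅛*36)*1)*(-203))*(-90) = (((-63/8 - 9/2)*1)*(-203))*(-90) = (-99/8*1*(-203))*(-90) = -99/8*(-203)*(-90) = (20097/8)*(-90) = -904365/4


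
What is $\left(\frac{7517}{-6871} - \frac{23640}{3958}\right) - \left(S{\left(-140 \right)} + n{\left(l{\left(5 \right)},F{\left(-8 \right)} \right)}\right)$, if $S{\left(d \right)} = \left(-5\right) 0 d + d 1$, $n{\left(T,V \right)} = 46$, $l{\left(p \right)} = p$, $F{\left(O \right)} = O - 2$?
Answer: $\frac{1182093283}{13597709} \approx 86.933$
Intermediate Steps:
$F{\left(O \right)} = -2 + O$ ($F{\left(O \right)} = O - 2 = -2 + O$)
$S{\left(d \right)} = d$ ($S{\left(d \right)} = 0 d + d = 0 + d = d$)
$\left(\frac{7517}{-6871} - \frac{23640}{3958}\right) - \left(S{\left(-140 \right)} + n{\left(l{\left(5 \right)},F{\left(-8 \right)} \right)}\right) = \left(\frac{7517}{-6871} - \frac{23640}{3958}\right) - \left(-140 + 46\right) = \left(7517 \left(- \frac{1}{6871}\right) - \frac{11820}{1979}\right) - -94 = \left(- \frac{7517}{6871} - \frac{11820}{1979}\right) + 94 = - \frac{96091363}{13597709} + 94 = \frac{1182093283}{13597709}$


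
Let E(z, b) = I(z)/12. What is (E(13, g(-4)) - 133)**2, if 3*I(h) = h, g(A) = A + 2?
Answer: 22800625/1296 ≈ 17593.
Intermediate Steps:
g(A) = 2 + A
I(h) = h/3
E(z, b) = z/36 (E(z, b) = (z/3)/12 = (z/3)*(1/12) = z/36)
(E(13, g(-4)) - 133)**2 = ((1/36)*13 - 133)**2 = (13/36 - 133)**2 = (-4775/36)**2 = 22800625/1296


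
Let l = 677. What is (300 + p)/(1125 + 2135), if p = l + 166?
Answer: 1143/3260 ≈ 0.35061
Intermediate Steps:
p = 843 (p = 677 + 166 = 843)
(300 + p)/(1125 + 2135) = (300 + 843)/(1125 + 2135) = 1143/3260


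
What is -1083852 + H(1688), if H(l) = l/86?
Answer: -46604792/43 ≈ -1.0838e+6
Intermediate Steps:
H(l) = l/86 (H(l) = l*(1/86) = l/86)
-1083852 + H(1688) = -1083852 + (1/86)*1688 = -1083852 + 844/43 = -46604792/43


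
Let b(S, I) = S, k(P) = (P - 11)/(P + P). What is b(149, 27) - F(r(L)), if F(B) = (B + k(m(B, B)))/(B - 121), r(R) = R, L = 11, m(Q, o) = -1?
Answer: 16407/110 ≈ 149.15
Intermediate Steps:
k(P) = (-11 + P)/(2*P) (k(P) = (-11 + P)/((2*P)) = (-11 + P)*(1/(2*P)) = (-11 + P)/(2*P))
F(B) = (6 + B)/(-121 + B) (F(B) = (B + (½)*(-11 - 1)/(-1))/(B - 121) = (B + (½)*(-1)*(-12))/(-121 + B) = (B + 6)/(-121 + B) = (6 + B)/(-121 + B))
b(149, 27) - F(r(L)) = 149 - (6 + 11)/(-121 + 11) = 149 - 17/(-110) = 149 - (-1)*17/110 = 149 - 1*(-17/110) = 149 + 17/110 = 16407/110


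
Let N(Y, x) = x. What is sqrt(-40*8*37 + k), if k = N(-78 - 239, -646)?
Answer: I*sqrt(12486) ≈ 111.74*I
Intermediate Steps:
k = -646
sqrt(-40*8*37 + k) = sqrt(-40*8*37 - 646) = sqrt(-320*37 - 646) = sqrt(-11840 - 646) = sqrt(-12486) = I*sqrt(12486)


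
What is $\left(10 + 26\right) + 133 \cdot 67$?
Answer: $8947$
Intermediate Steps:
$\left(10 + 26\right) + 133 \cdot 67 = 36 + 8911 = 8947$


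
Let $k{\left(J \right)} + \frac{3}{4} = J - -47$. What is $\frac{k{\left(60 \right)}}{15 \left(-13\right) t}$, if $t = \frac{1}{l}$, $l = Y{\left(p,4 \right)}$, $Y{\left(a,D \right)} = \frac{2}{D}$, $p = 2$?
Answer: $- \frac{85}{312} \approx -0.27244$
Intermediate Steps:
$k{\left(J \right)} = \frac{185}{4} + J$ ($k{\left(J \right)} = - \frac{3}{4} + \left(J - -47\right) = - \frac{3}{4} + \left(J + 47\right) = - \frac{3}{4} + \left(47 + J\right) = \frac{185}{4} + J$)
$l = \frac{1}{2}$ ($l = \frac{2}{4} = 2 \cdot \frac{1}{4} = \frac{1}{2} \approx 0.5$)
$t = 2$ ($t = \frac{1}{\frac{1}{2}} = 2$)
$\frac{k{\left(60 \right)}}{15 \left(-13\right) t} = \frac{\frac{185}{4} + 60}{15 \left(-13\right) 2} = \frac{425}{4 \left(\left(-195\right) 2\right)} = \frac{425}{4 \left(-390\right)} = \frac{425}{4} \left(- \frac{1}{390}\right) = - \frac{85}{312}$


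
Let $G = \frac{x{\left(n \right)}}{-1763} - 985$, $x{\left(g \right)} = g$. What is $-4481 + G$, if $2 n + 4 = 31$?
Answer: $- \frac{19273143}{3526} \approx -5466.0$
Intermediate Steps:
$n = \frac{27}{2}$ ($n = -2 + \frac{1}{2} \cdot 31 = -2 + \frac{31}{2} = \frac{27}{2} \approx 13.5$)
$G = - \frac{3473137}{3526}$ ($G = \frac{27}{2 \left(-1763\right)} - 985 = \frac{27}{2} \left(- \frac{1}{1763}\right) - 985 = - \frac{27}{3526} - 985 = - \frac{3473137}{3526} \approx -985.01$)
$-4481 + G = -4481 - \frac{3473137}{3526} = - \frac{19273143}{3526}$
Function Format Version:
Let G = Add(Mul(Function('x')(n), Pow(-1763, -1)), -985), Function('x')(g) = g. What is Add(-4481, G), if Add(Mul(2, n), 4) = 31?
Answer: Rational(-19273143, 3526) ≈ -5466.0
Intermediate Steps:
n = Rational(27, 2) (n = Add(-2, Mul(Rational(1, 2), 31)) = Add(-2, Rational(31, 2)) = Rational(27, 2) ≈ 13.500)
G = Rational(-3473137, 3526) (G = Add(Mul(Rational(27, 2), Pow(-1763, -1)), -985) = Add(Mul(Rational(27, 2), Rational(-1, 1763)), -985) = Add(Rational(-27, 3526), -985) = Rational(-3473137, 3526) ≈ -985.01)
Add(-4481, G) = Add(-4481, Rational(-3473137, 3526)) = Rational(-19273143, 3526)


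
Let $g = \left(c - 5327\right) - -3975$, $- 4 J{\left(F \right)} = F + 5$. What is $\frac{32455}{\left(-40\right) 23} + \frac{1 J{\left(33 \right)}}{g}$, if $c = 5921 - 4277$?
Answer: $- \frac{59285}{1679} \approx -35.31$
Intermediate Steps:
$c = 1644$
$J{\left(F \right)} = - \frac{5}{4} - \frac{F}{4}$ ($J{\left(F \right)} = - \frac{F + 5}{4} = - \frac{5 + F}{4} = - \frac{5}{4} - \frac{F}{4}$)
$g = 292$ ($g = \left(1644 - 5327\right) - -3975 = \left(1644 - 5327\right) + 3975 = -3683 + 3975 = 292$)
$\frac{32455}{\left(-40\right) 23} + \frac{1 J{\left(33 \right)}}{g} = \frac{32455}{\left(-40\right) 23} + \frac{1 \left(- \frac{5}{4} - \frac{33}{4}\right)}{292} = \frac{32455}{-920} + 1 \left(- \frac{5}{4} - \frac{33}{4}\right) \frac{1}{292} = 32455 \left(- \frac{1}{920}\right) + 1 \left(- \frac{19}{2}\right) \frac{1}{292} = - \frac{6491}{184} - \frac{19}{584} = - \frac{59285}{1679}$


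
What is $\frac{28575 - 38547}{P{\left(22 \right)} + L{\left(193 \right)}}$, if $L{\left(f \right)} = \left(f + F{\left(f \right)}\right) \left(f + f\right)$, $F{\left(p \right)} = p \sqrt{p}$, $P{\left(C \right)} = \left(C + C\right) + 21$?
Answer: $\frac{247847412}{355193698601} - \frac{247631352 \sqrt{193}}{355193698601} \approx -0.0089877$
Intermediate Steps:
$P{\left(C \right)} = 21 + 2 C$ ($P{\left(C \right)} = 2 C + 21 = 21 + 2 C$)
$F{\left(p \right)} = p^{\frac{3}{2}}$
$L{\left(f \right)} = 2 f \left(f + f^{\frac{3}{2}}\right)$ ($L{\left(f \right)} = \left(f + f^{\frac{3}{2}}\right) \left(f + f\right) = \left(f + f^{\frac{3}{2}}\right) 2 f = 2 f \left(f + f^{\frac{3}{2}}\right)$)
$\frac{28575 - 38547}{P{\left(22 \right)} + L{\left(193 \right)}} = \frac{28575 - 38547}{\left(21 + 2 \cdot 22\right) + 2 \cdot 193 \left(193 + 193^{\frac{3}{2}}\right)} = - \frac{9972}{\left(21 + 44\right) + 2 \cdot 193 \left(193 + 193 \sqrt{193}\right)} = - \frac{9972}{65 + \left(74498 + 74498 \sqrt{193}\right)} = - \frac{9972}{74563 + 74498 \sqrt{193}}$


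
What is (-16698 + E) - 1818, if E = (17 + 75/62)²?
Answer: -69900863/3844 ≈ -18184.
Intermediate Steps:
E = 1274641/3844 (E = (17 + 75*(1/62))² = (17 + 75/62)² = (1129/62)² = 1274641/3844 ≈ 331.59)
(-16698 + E) - 1818 = (-16698 + 1274641/3844) - 1818 = -62912471/3844 - 1818 = -69900863/3844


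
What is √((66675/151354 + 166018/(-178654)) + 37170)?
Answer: √2829749513264608907642/275918342 ≈ 192.79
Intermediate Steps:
√((66675/151354 + 166018/(-178654)) + 37170) = √((66675*(1/151354) + 166018*(-1/178654)) + 37170) = √((9525/21622 - 83009/89327) + 37170) = √(-943980923/1931428394 + 37170) = √(71790249424057/1931428394) = √2829749513264608907642/275918342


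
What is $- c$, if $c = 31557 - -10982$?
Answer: $-42539$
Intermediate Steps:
$c = 42539$ ($c = 31557 + 10982 = 42539$)
$- c = \left(-1\right) 42539 = -42539$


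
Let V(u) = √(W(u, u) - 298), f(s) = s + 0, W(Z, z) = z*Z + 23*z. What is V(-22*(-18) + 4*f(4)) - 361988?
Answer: -361988 + √178922 ≈ -3.6157e+5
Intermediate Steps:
W(Z, z) = 23*z + Z*z (W(Z, z) = Z*z + 23*z = 23*z + Z*z)
f(s) = s
V(u) = √(-298 + u*(23 + u)) (V(u) = √(u*(23 + u) - 298) = √(-298 + u*(23 + u)))
V(-22*(-18) + 4*f(4)) - 361988 = √(-298 + (-22*(-18) + 4*4)*(23 + (-22*(-18) + 4*4))) - 361988 = √(-298 + (396 + 16)*(23 + (396 + 16))) - 361988 = √(-298 + 412*(23 + 412)) - 361988 = √(-298 + 412*435) - 361988 = √(-298 + 179220) - 361988 = √178922 - 361988 = -361988 + √178922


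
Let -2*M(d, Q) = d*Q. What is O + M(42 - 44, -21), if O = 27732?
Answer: 27711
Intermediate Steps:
M(d, Q) = -Q*d/2 (M(d, Q) = -d*Q/2 = -Q*d/2)
O + M(42 - 44, -21) = 27732 - ½*(-21)*(42 - 44) = 27732 - ½*(-21)*(-2) = 27732 - 21 = 27711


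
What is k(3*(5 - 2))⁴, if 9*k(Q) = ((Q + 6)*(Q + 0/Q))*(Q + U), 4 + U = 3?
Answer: 207360000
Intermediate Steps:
U = -1 (U = -4 + 3 = -1)
k(Q) = Q*(-1 + Q)*(6 + Q)/9 (k(Q) = (((Q + 6)*(Q + 0/Q))*(Q - 1))/9 = (((6 + Q)*(Q + 0))*(-1 + Q))/9 = (((6 + Q)*Q)*(-1 + Q))/9 = ((Q*(6 + Q))*(-1 + Q))/9 = (Q*(-1 + Q)*(6 + Q))/9 = Q*(-1 + Q)*(6 + Q)/9)
k(3*(5 - 2))⁴ = ((3*(5 - 2))*(-6 + (3*(5 - 2))² + 5*(3*(5 - 2)))/9)⁴ = ((3*3)*(-6 + (3*3)² + 5*(3*3))/9)⁴ = ((⅑)*9*(-6 + 9² + 5*9))⁴ = ((⅑)*9*(-6 + 81 + 45))⁴ = ((⅑)*9*120)⁴ = 120⁴ = 207360000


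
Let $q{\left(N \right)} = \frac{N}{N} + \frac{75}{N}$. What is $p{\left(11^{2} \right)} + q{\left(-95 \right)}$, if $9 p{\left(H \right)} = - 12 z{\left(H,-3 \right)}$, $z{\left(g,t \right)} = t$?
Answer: $\frac{80}{19} \approx 4.2105$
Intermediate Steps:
$q{\left(N \right)} = 1 + \frac{75}{N}$
$p{\left(H \right)} = 4$ ($p{\left(H \right)} = \frac{\left(-12\right) \left(-3\right)}{9} = \frac{1}{9} \cdot 36 = 4$)
$p{\left(11^{2} \right)} + q{\left(-95 \right)} = 4 + \frac{75 - 95}{-95} = 4 - - \frac{4}{19} = 4 + \frac{4}{19} = \frac{80}{19}$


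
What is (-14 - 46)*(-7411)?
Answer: 444660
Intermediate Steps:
(-14 - 46)*(-7411) = -60*(-7411) = 444660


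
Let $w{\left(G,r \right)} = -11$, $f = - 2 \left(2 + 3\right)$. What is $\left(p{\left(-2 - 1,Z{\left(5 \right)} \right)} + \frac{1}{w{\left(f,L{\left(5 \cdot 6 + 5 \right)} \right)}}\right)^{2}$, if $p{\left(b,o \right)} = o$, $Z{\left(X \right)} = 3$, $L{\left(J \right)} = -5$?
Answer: $\frac{1024}{121} \approx 8.4628$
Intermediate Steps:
$f = -10$ ($f = \left(-2\right) 5 = -10$)
$\left(p{\left(-2 - 1,Z{\left(5 \right)} \right)} + \frac{1}{w{\left(f,L{\left(5 \cdot 6 + 5 \right)} \right)}}\right)^{2} = \left(3 + \frac{1}{-11}\right)^{2} = \left(3 - \frac{1}{11}\right)^{2} = \left(\frac{32}{11}\right)^{2} = \frac{1024}{121}$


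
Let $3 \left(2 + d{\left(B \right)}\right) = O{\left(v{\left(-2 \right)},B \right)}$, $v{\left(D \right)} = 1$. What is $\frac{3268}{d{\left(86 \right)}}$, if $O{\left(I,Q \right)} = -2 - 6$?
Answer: $- \frac{4902}{7} \approx -700.29$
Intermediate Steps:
$O{\left(I,Q \right)} = -8$ ($O{\left(I,Q \right)} = -2 - 6 = -8$)
$d{\left(B \right)} = - \frac{14}{3}$ ($d{\left(B \right)} = -2 + \frac{1}{3} \left(-8\right) = -2 - \frac{8}{3} = - \frac{14}{3}$)
$\frac{3268}{d{\left(86 \right)}} = \frac{3268}{- \frac{14}{3}} = 3268 \left(- \frac{3}{14}\right) = - \frac{4902}{7}$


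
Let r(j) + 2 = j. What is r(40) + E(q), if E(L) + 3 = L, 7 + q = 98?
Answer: 126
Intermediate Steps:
q = 91 (q = -7 + 98 = 91)
E(L) = -3 + L
r(j) = -2 + j
r(40) + E(q) = (-2 + 40) + (-3 + 91) = 38 + 88 = 126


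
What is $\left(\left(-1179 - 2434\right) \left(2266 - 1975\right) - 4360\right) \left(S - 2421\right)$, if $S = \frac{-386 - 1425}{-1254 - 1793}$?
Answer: $\frac{7786079287168}{3047} \approx 2.5553 \cdot 10^{9}$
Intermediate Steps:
$S = \frac{1811}{3047}$ ($S = - \frac{1811}{-3047} = \left(-1811\right) \left(- \frac{1}{3047}\right) = \frac{1811}{3047} \approx 0.59435$)
$\left(\left(-1179 - 2434\right) \left(2266 - 1975\right) - 4360\right) \left(S - 2421\right) = \left(\left(-1179 - 2434\right) \left(2266 - 1975\right) - 4360\right) \left(\frac{1811}{3047} - 2421\right) = \left(\left(-3613\right) 291 - 4360\right) \left(- \frac{7374976}{3047}\right) = \left(-1051383 - 4360\right) \left(- \frac{7374976}{3047}\right) = \left(-1055743\right) \left(- \frac{7374976}{3047}\right) = \frac{7786079287168}{3047}$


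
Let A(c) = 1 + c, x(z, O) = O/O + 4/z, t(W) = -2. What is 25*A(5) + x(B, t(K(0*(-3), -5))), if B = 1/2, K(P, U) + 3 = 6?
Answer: 159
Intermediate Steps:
K(P, U) = 3 (K(P, U) = -3 + 6 = 3)
B = 1/2 ≈ 0.50000
x(z, O) = 1 + 4/z
25*A(5) + x(B, t(K(0*(-3), -5))) = 25*(1 + 5) + (4 + 1/2)/(1/2) = 25*6 + 2*(9/2) = 150 + 9 = 159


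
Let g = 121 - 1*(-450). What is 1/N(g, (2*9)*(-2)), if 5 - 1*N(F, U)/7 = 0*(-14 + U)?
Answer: 1/35 ≈ 0.028571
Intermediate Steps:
g = 571 (g = 121 + 450 = 571)
N(F, U) = 35 (N(F, U) = 35 - 0*(-14 + U) = 35 - 7*0 = 35 + 0 = 35)
1/N(g, (2*9)*(-2)) = 1/35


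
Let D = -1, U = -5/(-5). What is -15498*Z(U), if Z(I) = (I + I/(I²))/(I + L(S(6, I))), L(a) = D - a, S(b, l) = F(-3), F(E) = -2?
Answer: -15498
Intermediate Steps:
S(b, l) = -2
U = 1 (U = -5*(-⅕) = 1)
L(a) = -1 - a
Z(I) = (I + 1/I)/(1 + I) (Z(I) = (I + I/(I²))/(I + (-1 - 1*(-2))) = (I + I/I²)/(I + (-1 + 2)) = (I + 1/I)/(I + 1) = (I + 1/I)/(1 + I))
-15498*Z(U) = -15498*(1 + 1²)/(1*(1 + 1)) = -15498*(1 + 1)/2 = -15498*2/2 = -15498*1 = -15498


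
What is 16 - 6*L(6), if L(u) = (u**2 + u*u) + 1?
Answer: -422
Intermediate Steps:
L(u) = 1 + 2*u**2 (L(u) = (u**2 + u**2) + 1 = 2*u**2 + 1 = 1 + 2*u**2)
16 - 6*L(6) = 16 - 6*(1 + 2*6**2) = 16 - 6*(1 + 2*36) = 16 - 6*(1 + 72) = 16 - 6*73 = 16 - 438 = -422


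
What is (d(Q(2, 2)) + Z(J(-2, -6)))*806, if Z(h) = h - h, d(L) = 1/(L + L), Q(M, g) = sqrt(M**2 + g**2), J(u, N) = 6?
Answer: 403*sqrt(2)/4 ≈ 142.48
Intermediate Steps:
d(L) = 1/(2*L)
Z(h) = 0
(d(Q(2, 2)) + Z(J(-2, -6)))*806 = (1/(2*(sqrt(2**2 + 2**2))) + 0)*806 = (1/(2*(sqrt(4 + 4))) + 0)*806 = (1/(2*(sqrt(8))) + 0)*806 = (1/(2*((2*sqrt(2)))) + 0)*806 = ((sqrt(2)/4)/2 + 0)*806 = (sqrt(2)/8 + 0)*806 = (sqrt(2)/8)*806 = 403*sqrt(2)/4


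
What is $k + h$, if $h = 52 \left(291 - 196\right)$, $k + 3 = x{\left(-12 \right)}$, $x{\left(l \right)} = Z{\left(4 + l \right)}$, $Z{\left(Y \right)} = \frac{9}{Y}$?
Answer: $\frac{39487}{8} \approx 4935.9$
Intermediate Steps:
$x{\left(l \right)} = \frac{9}{4 + l}$
$k = - \frac{33}{8}$ ($k = -3 + \frac{9}{4 - 12} = -3 + \frac{9}{-8} = -3 + 9 \left(- \frac{1}{8}\right) = -3 - \frac{9}{8} = - \frac{33}{8} \approx -4.125$)
$h = 4940$ ($h = 52 \cdot 95 = 4940$)
$k + h = - \frac{33}{8} + 4940 = \frac{39487}{8}$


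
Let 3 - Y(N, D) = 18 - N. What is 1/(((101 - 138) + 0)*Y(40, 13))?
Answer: -1/925 ≈ -0.0010811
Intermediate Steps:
Y(N, D) = -15 + N (Y(N, D) = 3 - (18 - N) = 3 + (-18 + N) = -15 + N)
1/(((101 - 138) + 0)*Y(40, 13)) = 1/(((101 - 138) + 0)*(-15 + 40)) = 1/((-37 + 0)*25) = 1/(-37*25) = 1/(-925) = -1/925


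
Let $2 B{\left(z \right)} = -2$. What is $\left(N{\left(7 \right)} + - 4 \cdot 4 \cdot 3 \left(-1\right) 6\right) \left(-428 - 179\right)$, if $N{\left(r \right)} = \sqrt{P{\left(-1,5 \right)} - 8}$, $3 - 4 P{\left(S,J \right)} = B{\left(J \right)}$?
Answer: $-174816 - 607 i \sqrt{7} \approx -1.7482 \cdot 10^{5} - 1606.0 i$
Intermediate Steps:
$B{\left(z \right)} = -1$ ($B{\left(z \right)} = \frac{1}{2} \left(-2\right) = -1$)
$P{\left(S,J \right)} = 1$ ($P{\left(S,J \right)} = \frac{3}{4} - - \frac{1}{4} = \frac{3}{4} + \frac{1}{4} = 1$)
$N{\left(r \right)} = i \sqrt{7}$ ($N{\left(r \right)} = \sqrt{1 - 8} = \sqrt{-7} = i \sqrt{7}$)
$\left(N{\left(7 \right)} + - 4 \cdot 4 \cdot 3 \left(-1\right) 6\right) \left(-428 - 179\right) = \left(i \sqrt{7} + - 4 \cdot 4 \cdot 3 \left(-1\right) 6\right) \left(-428 - 179\right) = \left(i \sqrt{7} + - 4 \cdot 12 \left(-1\right) 6\right) \left(-607\right) = \left(i \sqrt{7} + \left(-4\right) \left(-12\right) 6\right) \left(-607\right) = \left(i \sqrt{7} + 48 \cdot 6\right) \left(-607\right) = \left(i \sqrt{7} + 288\right) \left(-607\right) = \left(288 + i \sqrt{7}\right) \left(-607\right) = -174816 - 607 i \sqrt{7}$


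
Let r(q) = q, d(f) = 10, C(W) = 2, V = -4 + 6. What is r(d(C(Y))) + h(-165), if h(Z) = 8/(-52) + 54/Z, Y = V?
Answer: 6806/715 ≈ 9.5189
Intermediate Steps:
V = 2
Y = 2
h(Z) = -2/13 + 54/Z (h(Z) = 8*(-1/52) + 54/Z = -2/13 + 54/Z)
r(d(C(Y))) + h(-165) = 10 + (-2/13 + 54/(-165)) = 10 + (-2/13 + 54*(-1/165)) = 10 + (-2/13 - 18/55) = 10 - 344/715 = 6806/715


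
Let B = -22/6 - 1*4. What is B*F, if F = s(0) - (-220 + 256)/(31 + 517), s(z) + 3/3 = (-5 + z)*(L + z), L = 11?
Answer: 176663/411 ≈ 429.84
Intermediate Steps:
s(z) = -1 + (-5 + z)*(11 + z)
F = -7681/137 (F = (-56 + 0**2 + 6*0) - (-220 + 256)/(31 + 517) = (-56 + 0 + 0) - 36/548 = -56 - 36/548 = -56 - 1*9/137 = -56 - 9/137 = -7681/137 ≈ -56.066)
B = -23/3 (B = -22*1/6 - 4 = -11/3 - 4 = -23/3 ≈ -7.6667)
B*F = -23/3*(-7681/137) = 176663/411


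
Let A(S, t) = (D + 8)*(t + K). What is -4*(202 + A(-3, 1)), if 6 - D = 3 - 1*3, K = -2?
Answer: -752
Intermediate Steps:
D = 6 (D = 6 - (3 - 1*3) = 6 - (3 - 3) = 6 - 1*0 = 6 + 0 = 6)
A(S, t) = -28 + 14*t (A(S, t) = (6 + 8)*(t - 2) = 14*(-2 + t) = -28 + 14*t)
-4*(202 + A(-3, 1)) = -4*(202 + (-28 + 14*1)) = -4*(202 + (-28 + 14)) = -4*(202 - 14) = -4*188 = -752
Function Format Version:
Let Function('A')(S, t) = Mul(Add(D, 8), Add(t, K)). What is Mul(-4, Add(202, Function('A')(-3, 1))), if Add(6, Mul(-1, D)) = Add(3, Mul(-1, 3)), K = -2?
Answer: -752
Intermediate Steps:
D = 6 (D = Add(6, Mul(-1, Add(3, Mul(-1, 3)))) = Add(6, Mul(-1, Add(3, -3))) = Add(6, Mul(-1, 0)) = Add(6, 0) = 6)
Function('A')(S, t) = Add(-28, Mul(14, t)) (Function('A')(S, t) = Mul(Add(6, 8), Add(t, -2)) = Mul(14, Add(-2, t)) = Add(-28, Mul(14, t)))
Mul(-4, Add(202, Function('A')(-3, 1))) = Mul(-4, Add(202, Add(-28, Mul(14, 1)))) = Mul(-4, Add(202, Add(-28, 14))) = Mul(-4, Add(202, -14)) = Mul(-4, 188) = -752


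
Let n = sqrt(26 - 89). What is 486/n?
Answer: -162*I*sqrt(7)/7 ≈ -61.23*I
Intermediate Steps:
n = 3*I*sqrt(7) (n = sqrt(-63) = 3*I*sqrt(7) ≈ 7.9373*I)
486/n = 486/((3*I*sqrt(7))) = 486*(-I*sqrt(7)/21) = -162*I*sqrt(7)/7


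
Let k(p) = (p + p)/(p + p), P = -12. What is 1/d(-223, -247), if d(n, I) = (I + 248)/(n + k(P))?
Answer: -222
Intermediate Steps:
k(p) = 1 (k(p) = (2*p)/((2*p)) = (2*p)*(1/(2*p)) = 1)
d(n, I) = (248 + I)/(1 + n) (d(n, I) = (I + 248)/(n + 1) = (248 + I)/(1 + n))
1/d(-223, -247) = 1/((248 - 247)/(1 - 223)) = 1/(1/(-222)) = 1/(-1/222*1) = 1/(-1/222) = -222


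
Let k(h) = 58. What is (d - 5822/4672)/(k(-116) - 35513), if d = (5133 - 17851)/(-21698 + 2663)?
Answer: 25701637/1576533520800 ≈ 1.6303e-5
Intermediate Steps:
d = 12718/19035 (d = -12718/(-19035) = -12718*(-1/19035) = 12718/19035 ≈ 0.66814)
(d - 5822/4672)/(k(-116) - 35513) = (12718/19035 - 5822/4672)/(58 - 35513) = (12718/19035 - 5822*1/4672)/(-35455) = (12718/19035 - 2911/2336)*(-1/35455) = -25701637/44465760*(-1/35455) = 25701637/1576533520800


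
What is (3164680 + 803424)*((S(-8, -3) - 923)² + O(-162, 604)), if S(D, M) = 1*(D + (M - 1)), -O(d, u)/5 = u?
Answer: 3457032045320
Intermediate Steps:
O(d, u) = -5*u
S(D, M) = -1 + D + M (S(D, M) = 1*(D + (-1 + M)) = 1*(-1 + D + M) = -1 + D + M)
(3164680 + 803424)*((S(-8, -3) - 923)² + O(-162, 604)) = (3164680 + 803424)*(((-1 - 8 - 3) - 923)² - 5*604) = 3968104*((-12 - 923)² - 3020) = 3968104*((-935)² - 3020) = 3968104*(874225 - 3020) = 3968104*871205 = 3457032045320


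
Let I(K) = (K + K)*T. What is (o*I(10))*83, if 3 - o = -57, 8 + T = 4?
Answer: -398400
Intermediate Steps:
T = -4 (T = -8 + 4 = -4)
I(K) = -8*K (I(K) = (K + K)*(-4) = (2*K)*(-4) = -8*K)
o = 60 (o = 3 - 1*(-57) = 3 + 57 = 60)
(o*I(10))*83 = (60*(-8*10))*83 = (60*(-80))*83 = -4800*83 = -398400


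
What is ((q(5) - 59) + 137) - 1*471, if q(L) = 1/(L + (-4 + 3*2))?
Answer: -2750/7 ≈ -392.86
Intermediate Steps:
q(L) = 1/(2 + L) (q(L) = 1/(L + (-4 + 6)) = 1/(L + 2) = 1/(2 + L))
((q(5) - 59) + 137) - 1*471 = ((1/(2 + 5) - 59) + 137) - 1*471 = ((1/7 - 59) + 137) - 471 = (-412/7 + 137) - 471 = 547/7 - 471 = -2750/7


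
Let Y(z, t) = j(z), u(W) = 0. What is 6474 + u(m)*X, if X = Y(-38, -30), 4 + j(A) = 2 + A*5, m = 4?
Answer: 6474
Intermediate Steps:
j(A) = -2 + 5*A (j(A) = -4 + (2 + A*5) = -4 + (2 + 5*A) = -2 + 5*A)
Y(z, t) = -2 + 5*z
X = -192 (X = -2 + 5*(-38) = -2 - 190 = -192)
6474 + u(m)*X = 6474 + 0*(-192) = 6474 + 0 = 6474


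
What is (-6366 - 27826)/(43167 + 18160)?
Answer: -34192/61327 ≈ -0.55754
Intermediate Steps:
(-6366 - 27826)/(43167 + 18160) = -34192/61327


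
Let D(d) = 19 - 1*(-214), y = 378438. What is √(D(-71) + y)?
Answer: √378671 ≈ 615.36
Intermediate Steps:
D(d) = 233 (D(d) = 19 + 214 = 233)
√(D(-71) + y) = √(233 + 378438) = √378671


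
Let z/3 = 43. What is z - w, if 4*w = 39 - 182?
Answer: 659/4 ≈ 164.75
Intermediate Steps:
z = 129 (z = 3*43 = 129)
w = -143/4 (w = (39 - 182)/4 = (¼)*(-143) = -143/4 ≈ -35.750)
z - w = 129 - 1*(-143/4) = 129 + 143/4 = 659/4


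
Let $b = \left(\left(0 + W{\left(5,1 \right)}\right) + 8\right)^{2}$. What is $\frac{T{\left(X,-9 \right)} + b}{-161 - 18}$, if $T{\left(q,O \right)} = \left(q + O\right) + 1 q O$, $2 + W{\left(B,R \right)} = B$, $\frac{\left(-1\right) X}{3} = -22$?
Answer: $\frac{416}{179} \approx 2.324$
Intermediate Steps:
$X = 66$ ($X = \left(-3\right) \left(-22\right) = 66$)
$W{\left(B,R \right)} = -2 + B$
$b = 121$ ($b = \left(\left(0 + \left(-2 + 5\right)\right) + 8\right)^{2} = \left(\left(0 + 3\right) + 8\right)^{2} = \left(3 + 8\right)^{2} = 11^{2} = 121$)
$T{\left(q,O \right)} = O + q + O q$ ($T{\left(q,O \right)} = \left(O + q\right) + q O = \left(O + q\right) + O q = O + q + O q$)
$\frac{T{\left(X,-9 \right)} + b}{-161 - 18} = \frac{\left(-9 + 66 - 594\right) + 121}{-161 - 18} = \frac{\left(-9 + 66 - 594\right) + 121}{-179} = \left(-537 + 121\right) \left(- \frac{1}{179}\right) = \left(-416\right) \left(- \frac{1}{179}\right) = \frac{416}{179}$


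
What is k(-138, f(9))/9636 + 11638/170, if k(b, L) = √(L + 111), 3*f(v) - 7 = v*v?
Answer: 5819/85 + √1263/28908 ≈ 68.460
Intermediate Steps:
f(v) = 7/3 + v²/3 (f(v) = 7/3 + (v*v)/3 = 7/3 + v²/3)
k(b, L) = √(111 + L)
k(-138, f(9))/9636 + 11638/170 = √(111 + (7/3 + (⅓)*9²))/9636 + 11638/170 = √(111 + (7/3 + (⅓)*81))*(1/9636) + 11638*(1/170) = √(111 + (7/3 + 27))*(1/9636) + 5819/85 = √(111 + 88/3)*(1/9636) + 5819/85 = √(421/3)*(1/9636) + 5819/85 = (√1263/3)*(1/9636) + 5819/85 = √1263/28908 + 5819/85 = 5819/85 + √1263/28908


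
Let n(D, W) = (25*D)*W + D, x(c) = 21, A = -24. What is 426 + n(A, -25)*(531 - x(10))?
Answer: 7638186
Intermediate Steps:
n(D, W) = D + 25*D*W (n(D, W) = 25*D*W + D = D + 25*D*W)
426 + n(A, -25)*(531 - x(10)) = 426 + (-24*(1 + 25*(-25)))*(531 - 1*21) = 426 + (-24*(1 - 625))*(531 - 21) = 426 - 24*(-624)*510 = 426 + 14976*510 = 426 + 7637760 = 7638186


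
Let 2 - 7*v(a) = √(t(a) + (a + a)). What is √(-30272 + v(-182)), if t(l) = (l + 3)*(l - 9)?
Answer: √(-1483314 - 35*√1353)/7 ≈ 174.06*I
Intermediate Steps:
t(l) = (-9 + l)*(3 + l) (t(l) = (3 + l)*(-9 + l) = (-9 + l)*(3 + l))
v(a) = 2/7 - √(-27 + a² - 4*a)/7 (v(a) = 2/7 - √((-27 + a² - 6*a) + (a + a))/7 = 2/7 - √((-27 + a² - 6*a) + 2*a)/7 = 2/7 - √(-27 + a² - 4*a)/7)
√(-30272 + v(-182)) = √(-30272 + (2/7 - √(-27 + (-182)² - 4*(-182))/7)) = √(-30272 + (2/7 - √(-27 + 33124 + 728)/7)) = √(-30272 + (2/7 - 5*√1353/7)) = √(-211902/7 - 5*√1353/7)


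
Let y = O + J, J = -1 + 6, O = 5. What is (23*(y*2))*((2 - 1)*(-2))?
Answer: -920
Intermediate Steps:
J = 5
y = 10 (y = 5 + 5 = 10)
(23*(y*2))*((2 - 1)*(-2)) = (23*(10*2))*((2 - 1)*(-2)) = (23*20)*(1*(-2)) = 460*(-2) = -920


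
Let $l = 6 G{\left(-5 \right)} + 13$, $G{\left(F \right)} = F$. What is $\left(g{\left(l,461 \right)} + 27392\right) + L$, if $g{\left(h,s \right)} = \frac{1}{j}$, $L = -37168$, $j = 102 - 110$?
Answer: $- \frac{78209}{8} \approx -9776.1$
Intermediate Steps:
$j = -8$
$l = -17$ ($l = 6 \left(-5\right) + 13 = -30 + 13 = -17$)
$g{\left(h,s \right)} = - \frac{1}{8}$ ($g{\left(h,s \right)} = \frac{1}{-8} = - \frac{1}{8}$)
$\left(g{\left(l,461 \right)} + 27392\right) + L = \left(- \frac{1}{8} + 27392\right) - 37168 = \frac{219135}{8} - 37168 = - \frac{78209}{8}$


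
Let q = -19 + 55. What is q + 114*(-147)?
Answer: -16722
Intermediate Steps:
q = 36
q + 114*(-147) = 36 + 114*(-147) = 36 - 16758 = -16722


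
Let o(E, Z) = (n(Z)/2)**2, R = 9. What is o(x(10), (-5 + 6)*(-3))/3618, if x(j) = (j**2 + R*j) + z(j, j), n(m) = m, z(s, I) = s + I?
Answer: 1/1608 ≈ 0.00062189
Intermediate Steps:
z(s, I) = I + s
x(j) = j**2 + 11*j (x(j) = (j**2 + 9*j) + (j + j) = (j**2 + 9*j) + 2*j = j**2 + 11*j)
o(E, Z) = Z**2/4 (o(E, Z) = (Z/2)**2 = Z**2/4)
o(x(10), (-5 + 6)*(-3))/3618 = (((-5 + 6)*(-3))**2/4)/3618 = ((1*(-3))**2/4)*(1/3618) = ((1/4)*(-3)**2)*(1/3618) = ((1/4)*9)*(1/3618) = (9/4)*(1/3618) = 1/1608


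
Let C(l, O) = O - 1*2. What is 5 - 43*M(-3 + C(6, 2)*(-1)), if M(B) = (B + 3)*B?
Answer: 5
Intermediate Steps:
C(l, O) = -2 + O (C(l, O) = O - 2 = -2 + O)
M(B) = B*(3 + B) (M(B) = (3 + B)*B = B*(3 + B))
5 - 43*M(-3 + C(6, 2)*(-1)) = 5 - 43*(-3 + (-2 + 2)*(-1))*(3 + (-3 + (-2 + 2)*(-1))) = 5 - 43*(-3 + 0*(-1))*(3 + (-3 + 0*(-1))) = 5 - 43*(-3 + 0)*(3 + (-3 + 0)) = 5 - (-129)*(3 - 3) = 5 - (-129)*0 = 5 - 43*0 = 5 + 0 = 5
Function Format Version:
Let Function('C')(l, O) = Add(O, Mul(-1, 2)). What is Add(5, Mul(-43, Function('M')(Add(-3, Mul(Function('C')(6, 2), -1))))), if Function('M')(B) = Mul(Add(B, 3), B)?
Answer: 5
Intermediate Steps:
Function('C')(l, O) = Add(-2, O) (Function('C')(l, O) = Add(O, -2) = Add(-2, O))
Function('M')(B) = Mul(B, Add(3, B)) (Function('M')(B) = Mul(Add(3, B), B) = Mul(B, Add(3, B)))
Add(5, Mul(-43, Function('M')(Add(-3, Mul(Function('C')(6, 2), -1))))) = Add(5, Mul(-43, Mul(Add(-3, Mul(Add(-2, 2), -1)), Add(3, Add(-3, Mul(Add(-2, 2), -1)))))) = Add(5, Mul(-43, Mul(Add(-3, Mul(0, -1)), Add(3, Add(-3, Mul(0, -1)))))) = Add(5, Mul(-43, Mul(Add(-3, 0), Add(3, Add(-3, 0))))) = Add(5, Mul(-43, Mul(-3, Add(3, -3)))) = Add(5, Mul(-43, Mul(-3, 0))) = Add(5, Mul(-43, 0)) = Add(5, 0) = 5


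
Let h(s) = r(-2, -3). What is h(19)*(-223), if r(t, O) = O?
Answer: 669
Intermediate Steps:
h(s) = -3
h(19)*(-223) = -3*(-223) = 669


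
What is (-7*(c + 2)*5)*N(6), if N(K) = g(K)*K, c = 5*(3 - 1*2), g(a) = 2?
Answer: -2940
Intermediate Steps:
c = 5 (c = 5*(3 - 2) = 5*1 = 5)
N(K) = 2*K
(-7*(c + 2)*5)*N(6) = (-7*(5 + 2)*5)*(2*6) = -49*5*12 = -7*35*12 = -245*12 = -2940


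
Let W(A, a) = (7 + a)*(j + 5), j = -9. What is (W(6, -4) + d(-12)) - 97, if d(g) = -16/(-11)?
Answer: -1183/11 ≈ -107.55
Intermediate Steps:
d(g) = 16/11 (d(g) = -16*(-1/11) = 16/11)
W(A, a) = -28 - 4*a (W(A, a) = (7 + a)*(-9 + 5) = (7 + a)*(-4) = -28 - 4*a)
(W(6, -4) + d(-12)) - 97 = ((-28 - 4*(-4)) + 16/11) - 97 = ((-28 + 16) + 16/11) - 97 = (-12 + 16/11) - 97 = -116/11 - 97 = -1183/11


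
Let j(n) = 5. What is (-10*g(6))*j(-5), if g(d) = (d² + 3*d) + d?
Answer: -3000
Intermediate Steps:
g(d) = d² + 4*d
(-10*g(6))*j(-5) = -60*(4 + 6)*5 = -60*10*5 = -10*60*5 = -600*5 = -3000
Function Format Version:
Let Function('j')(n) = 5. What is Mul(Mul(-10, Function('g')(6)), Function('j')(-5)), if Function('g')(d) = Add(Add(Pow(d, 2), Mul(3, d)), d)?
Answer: -3000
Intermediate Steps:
Function('g')(d) = Add(Pow(d, 2), Mul(4, d))
Mul(Mul(-10, Function('g')(6)), Function('j')(-5)) = Mul(Mul(-10, Mul(6, Add(4, 6))), 5) = Mul(Mul(-10, Mul(6, 10)), 5) = Mul(Mul(-10, 60), 5) = Mul(-600, 5) = -3000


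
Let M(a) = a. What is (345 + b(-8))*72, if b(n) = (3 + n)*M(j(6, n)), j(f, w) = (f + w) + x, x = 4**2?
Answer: 19800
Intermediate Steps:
x = 16
j(f, w) = 16 + f + w (j(f, w) = (f + w) + 16 = 16 + f + w)
b(n) = (3 + n)*(22 + n) (b(n) = (3 + n)*(16 + 6 + n) = (3 + n)*(22 + n))
(345 + b(-8))*72 = (345 + (3 - 8)*(22 - 8))*72 = (345 - 5*14)*72 = (345 - 70)*72 = 275*72 = 19800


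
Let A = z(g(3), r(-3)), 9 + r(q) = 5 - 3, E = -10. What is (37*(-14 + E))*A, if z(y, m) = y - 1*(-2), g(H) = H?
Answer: -4440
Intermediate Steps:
r(q) = -7 (r(q) = -9 + (5 - 3) = -9 + 2 = -7)
z(y, m) = 2 + y (z(y, m) = y + 2 = 2 + y)
A = 5 (A = 2 + 3 = 5)
(37*(-14 + E))*A = (37*(-14 - 10))*5 = (37*(-24))*5 = -888*5 = -4440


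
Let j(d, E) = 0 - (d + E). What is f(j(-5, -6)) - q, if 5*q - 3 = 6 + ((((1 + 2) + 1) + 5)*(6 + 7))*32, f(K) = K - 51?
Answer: -3953/5 ≈ -790.60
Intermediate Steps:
j(d, E) = -E - d (j(d, E) = 0 - (E + d) = 0 + (-E - d) = -E - d)
f(K) = -51 + K
q = 3753/5 (q = 3/5 + (6 + ((((1 + 2) + 1) + 5)*(6 + 7))*32)/5 = 3/5 + (6 + (((3 + 1) + 5)*13)*32)/5 = 3/5 + (6 + ((4 + 5)*13)*32)/5 = 3/5 + (6 + (9*13)*32)/5 = 3/5 + (6 + 117*32)/5 = 3/5 + (6 + 3744)/5 = 3/5 + (1/5)*3750 = 3/5 + 750 = 3753/5 ≈ 750.60)
f(j(-5, -6)) - q = (-51 + (-1*(-6) - 1*(-5))) - 1*3753/5 = (-51 + (6 + 5)) - 3753/5 = (-51 + 11) - 3753/5 = -40 - 3753/5 = -3953/5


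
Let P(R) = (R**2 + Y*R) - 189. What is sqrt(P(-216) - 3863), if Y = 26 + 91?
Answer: 2*sqrt(4333) ≈ 131.65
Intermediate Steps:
Y = 117
P(R) = -189 + R**2 + 117*R (P(R) = (R**2 + 117*R) - 189 = -189 + R**2 + 117*R)
sqrt(P(-216) - 3863) = sqrt((-189 + (-216)**2 + 117*(-216)) - 3863) = sqrt((-189 + 46656 - 25272) - 3863) = sqrt(21195 - 3863) = sqrt(17332) = 2*sqrt(4333)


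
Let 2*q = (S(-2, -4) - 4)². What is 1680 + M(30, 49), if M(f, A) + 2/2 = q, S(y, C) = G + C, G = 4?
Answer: 1687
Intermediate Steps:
S(y, C) = 4 + C
q = 8 (q = ((4 - 4) - 4)²/2 = (0 - 4)²/2 = (½)*(-4)² = (½)*16 = 8)
M(f, A) = 7 (M(f, A) = -1 + 8 = 7)
1680 + M(30, 49) = 1680 + 7 = 1687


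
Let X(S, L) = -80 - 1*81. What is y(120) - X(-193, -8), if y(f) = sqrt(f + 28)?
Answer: 161 + 2*sqrt(37) ≈ 173.17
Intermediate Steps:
X(S, L) = -161 (X(S, L) = -80 - 81 = -161)
y(f) = sqrt(28 + f)
y(120) - X(-193, -8) = sqrt(28 + 120) - 1*(-161) = sqrt(148) + 161 = 2*sqrt(37) + 161 = 161 + 2*sqrt(37)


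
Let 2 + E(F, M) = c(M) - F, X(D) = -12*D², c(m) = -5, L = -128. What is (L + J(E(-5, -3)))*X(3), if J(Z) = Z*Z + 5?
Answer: 12852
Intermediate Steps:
E(F, M) = -7 - F (E(F, M) = -2 + (-5 - F) = -7 - F)
J(Z) = 5 + Z² (J(Z) = Z² + 5 = 5 + Z²)
(L + J(E(-5, -3)))*X(3) = (-128 + (5 + (-7 - 1*(-5))²))*(-12*3²) = (-128 + (5 + (-7 + 5)²))*(-12*9) = (-128 + (5 + (-2)²))*(-108) = (-128 + (5 + 4))*(-108) = (-128 + 9)*(-108) = -119*(-108) = 12852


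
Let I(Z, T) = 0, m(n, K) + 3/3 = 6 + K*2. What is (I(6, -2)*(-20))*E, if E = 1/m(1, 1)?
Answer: 0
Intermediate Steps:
m(n, K) = 5 + 2*K (m(n, K) = -1 + (6 + K*2) = -1 + (6 + 2*K) = 5 + 2*K)
E = 1/7 (E = 1/(5 + 2*1) = 1/(5 + 2) = 1/7 ≈ 0.14286)
(I(6, -2)*(-20))*E = (0*(-20))*(1/7) = 0*(1/7) = 0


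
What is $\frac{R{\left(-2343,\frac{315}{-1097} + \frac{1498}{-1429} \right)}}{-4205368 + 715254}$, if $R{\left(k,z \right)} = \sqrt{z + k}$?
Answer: $- \frac{85 i \sqrt{199342371919}}{2735574038941} \approx - 1.3873 \cdot 10^{-5} i$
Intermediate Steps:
$R{\left(k,z \right)} = \sqrt{k + z}$
$\frac{R{\left(-2343,\frac{315}{-1097} + \frac{1498}{-1429} \right)}}{-4205368 + 715254} = \frac{\sqrt{-2343 + \left(\frac{315}{-1097} + \frac{1498}{-1429}\right)}}{-4205368 + 715254} = \frac{\sqrt{-2343 + \left(315 \left(- \frac{1}{1097}\right) + 1498 \left(- \frac{1}{1429}\right)\right)}}{-3490114} = \sqrt{-2343 - \frac{2093441}{1567613}} \left(- \frac{1}{3490114}\right) = \sqrt{- \frac{3675010700}{1567613}} \left(- \frac{1}{3490114}\right) = \frac{170 i \sqrt{199342371919}}{1567613} \left(- \frac{1}{3490114}\right) = - \frac{85 i \sqrt{199342371919}}{2735574038941}$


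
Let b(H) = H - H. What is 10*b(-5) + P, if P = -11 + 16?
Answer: 5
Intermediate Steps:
b(H) = 0
P = 5
10*b(-5) + P = 10*0 + 5 = 0 + 5 = 5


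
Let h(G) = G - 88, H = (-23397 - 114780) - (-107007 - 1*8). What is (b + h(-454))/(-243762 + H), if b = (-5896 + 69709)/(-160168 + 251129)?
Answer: 2896297/1471021292 ≈ 0.0019689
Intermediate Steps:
b = 63813/90961 ≈ 0.70154
H = -31162 (H = -138177 - (-107007 - 8) = -138177 - 1*(-107015) = -138177 + 107015 = -31162)
h(G) = -88 + G
(b + h(-454))/(-243762 + H) = (63813/90961 + (-88 - 454))/(-243762 - 31162) = (63813/90961 - 542)/(-274924) = -49237049/90961*(-1/274924) = 2896297/1471021292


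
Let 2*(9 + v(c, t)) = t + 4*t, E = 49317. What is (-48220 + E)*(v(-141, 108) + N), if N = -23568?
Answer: -25567779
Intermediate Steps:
v(c, t) = -9 + 5*t/2 (v(c, t) = -9 + (t + 4*t)/2 = -9 + (5*t)/2 = -9 + 5*t/2)
(-48220 + E)*(v(-141, 108) + N) = (-48220 + 49317)*((-9 + (5/2)*108) - 23568) = 1097*((-9 + 270) - 23568) = 1097*(261 - 23568) = 1097*(-23307) = -25567779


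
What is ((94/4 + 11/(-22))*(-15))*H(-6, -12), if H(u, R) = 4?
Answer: -1380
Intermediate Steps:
((94/4 + 11/(-22))*(-15))*H(-6, -12) = ((94/4 + 11/(-22))*(-15))*4 = ((94*(1/4) + 11*(-1/22))*(-15))*4 = ((47/2 - 1/2)*(-15))*4 = (23*(-15))*4 = -345*4 = -1380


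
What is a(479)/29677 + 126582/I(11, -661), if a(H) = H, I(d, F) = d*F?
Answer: -3753091205/215781467 ≈ -17.393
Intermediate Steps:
I(d, F) = F*d
a(479)/29677 + 126582/I(11, -661) = 479/29677 + 126582/((-661*11)) = 479*(1/29677) + 126582/(-7271) = 479/29677 + 126582*(-1/7271) = 479/29677 - 126582/7271 = -3753091205/215781467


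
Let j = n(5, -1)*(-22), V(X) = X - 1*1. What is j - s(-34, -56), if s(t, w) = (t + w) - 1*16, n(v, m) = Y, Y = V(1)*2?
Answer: 106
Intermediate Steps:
V(X) = -1 + X (V(X) = X - 1 = -1 + X)
Y = 0 (Y = (-1 + 1)*2 = 0*2 = 0)
n(v, m) = 0
s(t, w) = -16 + t + w (s(t, w) = (t + w) - 16 = -16 + t + w)
j = 0 (j = 0*(-22) = 0)
j - s(-34, -56) = 0 - (-16 - 34 - 56) = 0 - 1*(-106) = 0 + 106 = 106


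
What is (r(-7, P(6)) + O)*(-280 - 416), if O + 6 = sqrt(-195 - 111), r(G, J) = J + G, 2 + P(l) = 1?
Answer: 9744 - 2088*I*sqrt(34) ≈ 9744.0 - 12175.0*I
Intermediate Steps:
P(l) = -1 (P(l) = -2 + 1 = -1)
r(G, J) = G + J
O = -6 + 3*I*sqrt(34) (O = -6 + sqrt(-195 - 111) = -6 + sqrt(-306) = -6 + 3*I*sqrt(34) ≈ -6.0 + 17.493*I)
(r(-7, P(6)) + O)*(-280 - 416) = ((-7 - 1) + (-6 + 3*I*sqrt(34)))*(-280 - 416) = (-8 + (-6 + 3*I*sqrt(34)))*(-696) = (-14 + 3*I*sqrt(34))*(-696) = 9744 - 2088*I*sqrt(34)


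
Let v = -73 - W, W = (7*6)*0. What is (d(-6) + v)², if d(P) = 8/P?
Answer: 49729/9 ≈ 5525.4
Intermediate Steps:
W = 0 (W = 42*0 = 0)
v = -73 (v = -73 - 1*0 = -73 + 0 = -73)
(d(-6) + v)² = (8/(-6) - 73)² = (8*(-⅙) - 73)² = (-4/3 - 73)² = (-223/3)² = 49729/9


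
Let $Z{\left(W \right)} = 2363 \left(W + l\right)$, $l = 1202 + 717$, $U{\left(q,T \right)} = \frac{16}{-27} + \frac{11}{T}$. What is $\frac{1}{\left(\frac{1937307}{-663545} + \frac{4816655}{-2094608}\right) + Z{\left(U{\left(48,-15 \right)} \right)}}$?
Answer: $\frac{37526399964720}{170049328517232391459} \approx 2.2068 \cdot 10^{-7}$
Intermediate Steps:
$U{\left(q,T \right)} = - \frac{16}{27} + \frac{11}{T}$ ($U{\left(q,T \right)} = 16 \left(- \frac{1}{27}\right) + \frac{11}{T} = - \frac{16}{27} + \frac{11}{T}$)
$l = 1919$
$Z{\left(W \right)} = 4534597 + 2363 W$ ($Z{\left(W \right)} = 2363 \left(W + 1919\right) = 2363 \left(1919 + W\right) = 4534597 + 2363 W$)
$\frac{1}{\left(\frac{1937307}{-663545} + \frac{4816655}{-2094608}\right) + Z{\left(U{\left(48,-15 \right)} \right)}} = \frac{1}{\left(\frac{1937307}{-663545} + \frac{4816655}{-2094608}\right) + \left(4534597 + 2363 \left(- \frac{16}{27} + \frac{11}{-15}\right)\right)} = \frac{1}{\left(1937307 \left(- \frac{1}{663545}\right) + 4816655 \left(- \frac{1}{2094608}\right)\right) + \left(4534597 + 2363 \left(- \frac{16}{27} + 11 \left(- \frac{1}{15}\right)\right)\right)} = \frac{1}{\left(- \frac{1937307}{663545} - \frac{4816655}{2094608}\right) + \left(4534597 + 2363 \left(- \frac{16}{27} - \frac{11}{15}\right)\right)} = \frac{1}{- \frac{7253966082631}{1389866665360} + \left(4534597 + 2363 \left(- \frac{179}{135}\right)\right)} = \frac{1}{- \frac{7253966082631}{1389866665360} + \left(4534597 - \frac{422977}{135}\right)} = \frac{1}{- \frac{7253966082631}{1389866665360} + \frac{611747618}{135}} = \frac{1}{\frac{170049328517232391459}{37526399964720}} = \frac{37526399964720}{170049328517232391459}$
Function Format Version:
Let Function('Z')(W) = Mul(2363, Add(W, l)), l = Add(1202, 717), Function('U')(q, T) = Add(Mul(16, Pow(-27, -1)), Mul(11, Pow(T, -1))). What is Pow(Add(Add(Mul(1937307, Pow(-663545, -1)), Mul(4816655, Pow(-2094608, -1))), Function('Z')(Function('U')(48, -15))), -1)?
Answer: Rational(37526399964720, 170049328517232391459) ≈ 2.2068e-7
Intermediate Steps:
Function('U')(q, T) = Add(Rational(-16, 27), Mul(11, Pow(T, -1))) (Function('U')(q, T) = Add(Mul(16, Rational(-1, 27)), Mul(11, Pow(T, -1))) = Add(Rational(-16, 27), Mul(11, Pow(T, -1))))
l = 1919
Function('Z')(W) = Add(4534597, Mul(2363, W)) (Function('Z')(W) = Mul(2363, Add(W, 1919)) = Mul(2363, Add(1919, W)) = Add(4534597, Mul(2363, W)))
Pow(Add(Add(Mul(1937307, Pow(-663545, -1)), Mul(4816655, Pow(-2094608, -1))), Function('Z')(Function('U')(48, -15))), -1) = Pow(Add(Add(Mul(1937307, Pow(-663545, -1)), Mul(4816655, Pow(-2094608, -1))), Add(4534597, Mul(2363, Add(Rational(-16, 27), Mul(11, Pow(-15, -1)))))), -1) = Pow(Add(Add(Mul(1937307, Rational(-1, 663545)), Mul(4816655, Rational(-1, 2094608))), Add(4534597, Mul(2363, Add(Rational(-16, 27), Mul(11, Rational(-1, 15)))))), -1) = Pow(Add(Add(Rational(-1937307, 663545), Rational(-4816655, 2094608)), Add(4534597, Mul(2363, Add(Rational(-16, 27), Rational(-11, 15))))), -1) = Pow(Add(Rational(-7253966082631, 1389866665360), Add(4534597, Mul(2363, Rational(-179, 135)))), -1) = Pow(Add(Rational(-7253966082631, 1389866665360), Add(4534597, Rational(-422977, 135))), -1) = Pow(Add(Rational(-7253966082631, 1389866665360), Rational(611747618, 135)), -1) = Pow(Rational(170049328517232391459, 37526399964720), -1) = Rational(37526399964720, 170049328517232391459)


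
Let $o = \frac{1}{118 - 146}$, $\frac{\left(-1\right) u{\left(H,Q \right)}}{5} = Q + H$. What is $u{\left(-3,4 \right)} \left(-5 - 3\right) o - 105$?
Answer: $- \frac{745}{7} \approx -106.43$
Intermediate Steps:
$u{\left(H,Q \right)} = - 5 H - 5 Q$ ($u{\left(H,Q \right)} = - 5 \left(Q + H\right) = - 5 \left(H + Q\right) = - 5 H - 5 Q$)
$o = - \frac{1}{28}$ ($o = \frac{1}{-28} = - \frac{1}{28} \approx -0.035714$)
$u{\left(-3,4 \right)} \left(-5 - 3\right) o - 105 = \left(\left(-5\right) \left(-3\right) - 20\right) \left(-5 - 3\right) \left(- \frac{1}{28}\right) - 105 = \left(15 - 20\right) \left(-8\right) \left(- \frac{1}{28}\right) - 105 = \left(-5\right) \left(-8\right) \left(- \frac{1}{28}\right) - 105 = 40 \left(- \frac{1}{28}\right) - 105 = - \frac{10}{7} - 105 = - \frac{745}{7}$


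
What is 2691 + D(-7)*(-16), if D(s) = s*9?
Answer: 3699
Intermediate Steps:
D(s) = 9*s
2691 + D(-7)*(-16) = 2691 + (9*(-7))*(-16) = 2691 - 63*(-16) = 2691 + 1008 = 3699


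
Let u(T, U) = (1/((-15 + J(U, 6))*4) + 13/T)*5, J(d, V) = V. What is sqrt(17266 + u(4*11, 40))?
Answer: sqrt(75216526)/66 ≈ 131.41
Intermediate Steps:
u(T, U) = -5/36 + 65/T (u(T, U) = (1/((-15 + 6)*4) + 13/T)*5 = ((1/4)/(-9) + 13/T)*5 = (-1/9*1/4 + 13/T)*5 = (-1/36 + 13/T)*5 = -5/36 + 65/T)
sqrt(17266 + u(4*11, 40)) = sqrt(17266 + (-5/36 + 65/((4*11)))) = sqrt(17266 + (-5/36 + 65/44)) = sqrt(17266 + 265/198) = sqrt(3418933/198) = sqrt(75216526)/66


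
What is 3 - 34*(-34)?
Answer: 1159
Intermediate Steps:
3 - 34*(-34) = 3 + 1156 = 1159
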